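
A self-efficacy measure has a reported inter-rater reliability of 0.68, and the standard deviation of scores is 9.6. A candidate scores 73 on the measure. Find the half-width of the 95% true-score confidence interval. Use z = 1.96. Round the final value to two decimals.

10.64

SEM = 9.6000×√(1 − 0.6800) ≈ 5.4306
1.96 × SEM ≈ 10.6439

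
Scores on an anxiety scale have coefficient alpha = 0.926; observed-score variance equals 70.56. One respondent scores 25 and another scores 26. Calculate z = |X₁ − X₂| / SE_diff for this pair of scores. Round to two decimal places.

SD = √70.56 = 8.40000
The standard error of measurement is 8.40000×√(1 − 0.92600) ≈ 8.40000×0.27203 ≈ 2.28505.
SE_diff = SEM × √2 ≈ 2.28505 × 1.41421 ≈ 3.23154
z = |25 − 26| / 3.23154 = 1 / 3.23154 ≈ 0.30945

0.31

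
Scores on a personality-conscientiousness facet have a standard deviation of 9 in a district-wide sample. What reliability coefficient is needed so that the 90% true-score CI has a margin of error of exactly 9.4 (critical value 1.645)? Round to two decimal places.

SEM needed = half-width / z = 9.4/1.645 ≈ 5.71429
r = 1 − (SEM / SD)² = 1 − (5.71429 / 9)² ≈ 1 − 0.40312 ≈ 0.59688

0.60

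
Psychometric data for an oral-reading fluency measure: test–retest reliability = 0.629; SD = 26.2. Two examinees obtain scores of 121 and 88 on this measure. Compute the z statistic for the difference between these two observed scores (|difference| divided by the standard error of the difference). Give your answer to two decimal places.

1.46

SEM = 26.2000 × √(1 − 0.6290) = 26.2000 × √0.3710 ≈ 26.2000 × 0.6091 ≈ 15.9584
SE_diff = √2 × SEM ≈ 22.5685
z = |121 − 88| / 22.5685 = 33 / 22.5685 ≈ 1.4622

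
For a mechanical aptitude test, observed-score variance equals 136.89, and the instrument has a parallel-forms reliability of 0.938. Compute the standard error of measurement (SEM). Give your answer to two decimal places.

2.91

SD = √136.89 = 11.700
The standard error of measurement is 11.700*√(1 − 0.938) ≈ 11.700*0.249 ≈ 2.913.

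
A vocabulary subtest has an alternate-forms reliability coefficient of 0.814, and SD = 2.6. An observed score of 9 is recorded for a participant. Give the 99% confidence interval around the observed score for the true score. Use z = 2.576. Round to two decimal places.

[6.11, 11.89]

SEM = 2.60000*√(1 − 0.81400) ≈ 1.12132
Half-width = 2.576*1.12132 ≈ 2.88852
CI = 9 ± 2.88852 → [6.11148, 11.88852]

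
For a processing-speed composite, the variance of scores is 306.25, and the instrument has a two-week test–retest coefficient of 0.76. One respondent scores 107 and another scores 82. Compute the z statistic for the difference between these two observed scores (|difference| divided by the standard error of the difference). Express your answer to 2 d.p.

2.06

σ = 306.25^(1/2) = 17.50000
The standard error of measurement is 17.50000·√(1 − 0.76000) ≃ 17.50000·0.48990 ≃ 8.57321.
SE_diff = √2 · SEM ≃ 12.12436
z = |107 − 82| / 12.12436 = 25 / 12.12436 ≃ 2.06197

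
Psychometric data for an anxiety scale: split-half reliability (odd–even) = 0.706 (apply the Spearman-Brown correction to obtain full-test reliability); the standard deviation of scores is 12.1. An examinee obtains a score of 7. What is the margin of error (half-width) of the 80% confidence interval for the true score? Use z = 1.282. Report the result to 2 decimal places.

6.44

r_full = 2·0.706 / (1 + 0.706) ≈ 0.8277
SEM = 12.1000·√(1 − 0.8277) ≈ 5.0231
1.282 · SEM ≈ 6.4396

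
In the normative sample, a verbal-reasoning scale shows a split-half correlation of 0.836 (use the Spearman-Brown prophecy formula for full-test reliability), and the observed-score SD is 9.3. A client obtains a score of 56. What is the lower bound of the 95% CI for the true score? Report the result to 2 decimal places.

Full-length reliability (Spearman-Brown) = 2(0.836)/(1+0.836) ≈ 0.91068
SEM = 9.30000·√(1 − 0.91068) ≈ 2.77951
Half-width = 1.96·2.77951 ≈ 5.44784
Lower limit = 56 − 5.44784 ≈ 50.55216

50.55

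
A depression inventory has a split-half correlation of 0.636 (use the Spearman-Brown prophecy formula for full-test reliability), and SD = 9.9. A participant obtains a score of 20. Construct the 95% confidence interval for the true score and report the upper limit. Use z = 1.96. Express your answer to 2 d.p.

Full-length reliability (Spearman-Brown) = 2(0.636)/(1+0.636) ≈ 0.7775
SEM = 9.9000 · √(1 − 0.7775) = 9.9000 · √0.2225 ≈ 9.9000 · 0.4717 ≈ 4.6698
Margin = 1.96 · 4.6698 ≈ 9.1527
Upper bound: 20 + 9.1527 = 29.1527

29.15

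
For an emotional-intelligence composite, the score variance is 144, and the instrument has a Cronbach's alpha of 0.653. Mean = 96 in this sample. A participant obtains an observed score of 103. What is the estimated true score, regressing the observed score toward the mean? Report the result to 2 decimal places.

Estimated true score = 0.6530×103 + (1 − 0.6530)×96 ≃ 100.5710

100.57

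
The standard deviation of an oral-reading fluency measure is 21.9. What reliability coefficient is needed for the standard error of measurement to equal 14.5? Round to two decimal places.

r = 1 − (14.5000/21.9)² ≈ 1 − 0.4384 ≈ 0.5616

0.56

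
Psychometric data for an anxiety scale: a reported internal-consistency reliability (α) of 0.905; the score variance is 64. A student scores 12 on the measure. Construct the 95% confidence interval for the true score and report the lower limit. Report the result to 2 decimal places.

7.17

σ = 64^(1/2) = 8.0000
SEM = 8.0000 * √(1 − 0.9050) = 8.0000 * √0.0950 ≃ 8.0000 * 0.3082 ≃ 2.4658
Margin = 1.96 * 2.4658 ≃ 4.8329
Lower bound: 12 − 4.8329 = 7.1671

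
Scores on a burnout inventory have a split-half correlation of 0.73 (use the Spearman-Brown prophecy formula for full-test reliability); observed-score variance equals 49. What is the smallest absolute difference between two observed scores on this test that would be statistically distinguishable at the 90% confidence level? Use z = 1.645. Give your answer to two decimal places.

6.43

σ = 49^(1/2) = 7.000
Spearman-Brown: r = 2(0.73) / (1 + 0.73) = 1.460 / 1.730 ≈ 0.844
SEM = 7.000 · √(1 − 0.844) = 7.000 · √0.156 ≈ 7.000 · 0.395 ≈ 2.765
SE_diff = √2 · SEM ≈ 3.911
Minimum reliable difference = 1.645 · SE_diff ≈ 1.645 · 3.911 ≈ 6.433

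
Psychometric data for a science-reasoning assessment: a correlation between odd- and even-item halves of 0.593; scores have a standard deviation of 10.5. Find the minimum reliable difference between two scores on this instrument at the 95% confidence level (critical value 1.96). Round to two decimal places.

Spearman-Brown: r = 2(0.593) / (1 + 0.593) = 1.1860 / 1.5930 ≈ 0.7445
SEM = 10.5000 × √(1 − 0.7445) = 10.5000 × √0.2555 ≈ 10.5000 × 0.5055 ≈ 5.3074
Standard error of the difference = 5.3074·√2 ≈ 7.5057
Smallest detectable difference = 1.96×7.5057 ≈ 14.7113

14.71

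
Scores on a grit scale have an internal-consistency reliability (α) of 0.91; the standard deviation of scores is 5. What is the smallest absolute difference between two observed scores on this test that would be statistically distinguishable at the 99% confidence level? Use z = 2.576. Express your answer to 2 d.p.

The standard error of measurement is 5.0000*√(1 − 0.9100) ≃ 5.0000*0.3000 ≃ 1.5000.
Standard error of the difference = 1.5000·√2 ≃ 2.1213
Minimum reliable difference = 2.576 * SE_diff ≃ 2.576 * 2.1213 ≃ 5.4645

5.46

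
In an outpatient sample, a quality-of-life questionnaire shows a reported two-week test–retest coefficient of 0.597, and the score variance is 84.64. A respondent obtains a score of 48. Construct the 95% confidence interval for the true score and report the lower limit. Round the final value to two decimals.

SD = √84.64 ≃ 9.200
SEM = 9.200*√(1 − 0.597) ≃ 5.840
Margin = 1.96 * 5.840 ≃ 11.447
Lower bound: 48 − 11.447 = 36.553

36.55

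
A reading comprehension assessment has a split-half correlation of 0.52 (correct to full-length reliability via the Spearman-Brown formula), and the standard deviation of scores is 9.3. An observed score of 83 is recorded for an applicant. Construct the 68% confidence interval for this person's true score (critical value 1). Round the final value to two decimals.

r_full = 2·0.52 / (1 + 0.52) ≈ 0.684
SEM = 9.300·√(1 − 0.684) ≈ 5.226
1 · SEM ≈ 5.226
68% CI: 83 ± 5.226 = [77.774, 88.226]

[77.77, 88.23]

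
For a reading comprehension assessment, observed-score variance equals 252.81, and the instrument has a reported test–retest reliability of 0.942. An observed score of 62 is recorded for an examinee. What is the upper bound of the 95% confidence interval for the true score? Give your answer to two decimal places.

SD = √252.81 ≈ 15.9000
SEM = 15.9000 * √(1 − 0.9420) = 15.9000 * √0.0580 ≈ 15.9000 * 0.2408 ≈ 3.8292
Half-width = 1.96*3.8292 ≈ 7.5053
Upper bound: 62 + 7.5053 = 69.5053

69.51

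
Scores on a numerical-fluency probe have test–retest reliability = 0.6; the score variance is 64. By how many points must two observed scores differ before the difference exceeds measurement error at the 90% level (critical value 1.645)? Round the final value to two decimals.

SD = √64 ≈ 8.00000
The standard error of measurement is 8.00000·√(1 − 0.60000) ≈ 8.00000·0.63246 ≈ 5.05964.
Standard error of the difference = 5.05964·√2 ≈ 7.15542
Minimum reliable difference = 1.645 · SE_diff ≈ 1.645 · 7.15542 ≈ 11.77066

11.77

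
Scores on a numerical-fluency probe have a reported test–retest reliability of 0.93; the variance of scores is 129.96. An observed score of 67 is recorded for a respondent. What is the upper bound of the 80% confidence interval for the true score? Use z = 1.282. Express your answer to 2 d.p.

σ = 129.96^(1/2) = 11.400
The standard error of measurement is 11.400·√(1 − 0.930) ≈ 11.400·0.265 ≈ 3.016.
1.282 · SEM ≈ 3.867
Upper limit = 67 + 3.867 ≈ 70.867

70.87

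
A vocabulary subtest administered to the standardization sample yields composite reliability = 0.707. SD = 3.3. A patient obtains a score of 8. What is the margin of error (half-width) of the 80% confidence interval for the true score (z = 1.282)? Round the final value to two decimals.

2.29

The standard error of measurement is 3.300×√(1 − 0.707) ≃ 3.300×0.541 ≃ 1.786.
Margin = 1.282 × 1.786 ≃ 2.290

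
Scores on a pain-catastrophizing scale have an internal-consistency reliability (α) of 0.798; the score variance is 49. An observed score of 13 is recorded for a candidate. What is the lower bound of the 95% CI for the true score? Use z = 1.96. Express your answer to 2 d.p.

σ = 49^(1/2) = 7.0000
SEM = 7.0000 × √(1 − 0.7980) = 7.0000 × √0.2020 ≈ 7.0000 × 0.4494 ≈ 3.1461
Half-width = 1.96×3.1461 ≈ 6.1664
Lower limit = 13 − 6.1664 ≈ 6.8336

6.83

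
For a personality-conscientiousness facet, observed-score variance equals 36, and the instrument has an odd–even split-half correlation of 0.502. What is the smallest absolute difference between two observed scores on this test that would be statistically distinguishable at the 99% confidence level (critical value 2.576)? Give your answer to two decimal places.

12.59

σ = 36^(1/2) = 6.000
r_full = 2·0.502 / (1 + 0.502) ≈ 0.668
SEM = 6.000 × √(1 − 0.668) = 6.000 × √0.332 ≈ 6.000 × 0.576 ≈ 3.455
SE_diff = SEM × √2 ≈ 3.455 × 1.414 ≈ 4.886
Smallest detectable difference = 2.576×4.886 ≈ 12.586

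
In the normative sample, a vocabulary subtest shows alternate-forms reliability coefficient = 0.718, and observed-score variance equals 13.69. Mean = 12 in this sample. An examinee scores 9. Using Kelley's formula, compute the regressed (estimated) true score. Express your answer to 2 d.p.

T̂ = 0.718(9) + 0.282(12) ≈ 9.846

9.85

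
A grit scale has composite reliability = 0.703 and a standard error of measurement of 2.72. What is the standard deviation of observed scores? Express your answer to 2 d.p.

4.99

SD = 2.72 / √(1 − 0.703) ≈ 4.9910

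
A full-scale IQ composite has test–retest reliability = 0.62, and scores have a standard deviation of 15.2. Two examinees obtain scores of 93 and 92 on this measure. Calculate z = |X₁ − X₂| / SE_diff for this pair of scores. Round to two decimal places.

The standard error of measurement is 15.2000*√(1 − 0.6200) ≈ 15.2000*0.6164 ≈ 9.3699.
SE_diff = √2 * SEM ≈ 13.2511
z = 1 / 13.2511 ≈ 0.0755

0.08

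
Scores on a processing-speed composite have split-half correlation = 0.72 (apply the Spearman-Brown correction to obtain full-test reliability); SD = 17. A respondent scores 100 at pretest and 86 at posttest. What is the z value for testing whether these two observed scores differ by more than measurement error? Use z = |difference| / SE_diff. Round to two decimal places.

1.44

Spearman-Brown: r = 2(0.72) / (1 + 0.72) = 1.4400 / 1.7200 ≈ 0.8372
The standard error of measurement is 17.0000*√(1 − 0.8372) ≈ 17.0000*0.4035 ≈ 6.8590.
SE_diff = √2 * SEM ≈ 9.7002
z = 14 / 9.7002 ≈ 1.4433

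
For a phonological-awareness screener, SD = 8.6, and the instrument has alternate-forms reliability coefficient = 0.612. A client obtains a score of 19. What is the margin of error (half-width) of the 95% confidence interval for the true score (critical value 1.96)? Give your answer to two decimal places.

SEM = 8.600*√(1 − 0.612) ≈ 5.357
Margin = 1.96 * 5.357 ≈ 10.500

10.50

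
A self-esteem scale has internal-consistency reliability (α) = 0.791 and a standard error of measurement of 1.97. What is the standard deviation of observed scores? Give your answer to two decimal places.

4.31

SD = SEM / √(1 − r) = 1.97 / √0.209 ≃ 1.97 / 0.457 ≃ 4.309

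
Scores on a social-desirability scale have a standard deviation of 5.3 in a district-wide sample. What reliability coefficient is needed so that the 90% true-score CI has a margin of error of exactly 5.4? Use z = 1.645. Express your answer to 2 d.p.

0.62

SEM needed = half-width / z = 5.4/1.645 ≈ 3.2827
r = 1 − (SEM / SD)² = 1 − (3.2827 / 5.3)² ≈ 1 − 0.3836 ≈ 0.6164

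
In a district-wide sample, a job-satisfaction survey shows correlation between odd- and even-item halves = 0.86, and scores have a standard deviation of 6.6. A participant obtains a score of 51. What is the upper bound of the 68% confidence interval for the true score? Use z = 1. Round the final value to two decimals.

r_full = 2·0.86 / (1 + 0.86) ≈ 0.9247
SEM = 6.6000 * √(1 − 0.9247) = 6.6000 * √0.0753 ≈ 6.6000 * 0.2744 ≈ 1.8107
Margin = 1 * 1.8107 ≈ 1.8107
Upper limit = 51 + 1.8107 ≈ 52.8107

52.81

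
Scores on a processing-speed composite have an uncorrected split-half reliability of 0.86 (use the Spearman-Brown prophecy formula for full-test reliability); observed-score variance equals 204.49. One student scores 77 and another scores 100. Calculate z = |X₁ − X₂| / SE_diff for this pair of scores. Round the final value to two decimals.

4.15

σ = 204.49^(1/2) = 14.3000
Full-length reliability (Spearman-Brown) = 2(0.86)/(1+0.86) ≈ 0.9247
SEM = 14.3000×√(1 − 0.9247) ≈ 3.9232
SE_diff = √2 × SEM ≈ 5.5483
z = |77 − 100| / 5.5483 = 23 / 5.5483 ≈ 4.1454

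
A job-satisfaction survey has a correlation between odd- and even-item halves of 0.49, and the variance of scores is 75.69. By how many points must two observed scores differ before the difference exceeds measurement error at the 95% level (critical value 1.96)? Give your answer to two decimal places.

14.11

SD = √75.69 = 8.7000
Spearman-Brown: r = 2(0.49) / (1 + 0.49) = 0.9800 / 1.4900 ≈ 0.6577
SEM = 8.7000 · √(1 − 0.6577) = 8.7000 · √0.3423 ≈ 8.7000 · 0.5850 ≈ 5.0899
SE_diff = SEM · √2 ≈ 5.0899 · 1.4142 ≈ 7.1982
Smallest detectable difference = 1.96·7.1982 ≈ 14.1085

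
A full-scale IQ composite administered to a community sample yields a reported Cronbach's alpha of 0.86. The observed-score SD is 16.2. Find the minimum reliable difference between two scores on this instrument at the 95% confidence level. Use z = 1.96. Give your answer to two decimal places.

SEM = 16.2000·√(1 − 0.8600) ≈ 6.0615
Standard error of the difference = 6.0615·√2 ≈ 8.5722
Smallest detectable difference = 1.96·8.5722 ≈ 16.8016

16.80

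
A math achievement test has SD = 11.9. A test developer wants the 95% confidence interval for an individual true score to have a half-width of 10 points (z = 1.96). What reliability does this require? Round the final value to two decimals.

0.82

SEM needed = half-width / z = 10/1.96 ≈ 5.1020
Required reliability = 1 − (SEM/SD)² = 1 − 0.1838 ≈ 0.8162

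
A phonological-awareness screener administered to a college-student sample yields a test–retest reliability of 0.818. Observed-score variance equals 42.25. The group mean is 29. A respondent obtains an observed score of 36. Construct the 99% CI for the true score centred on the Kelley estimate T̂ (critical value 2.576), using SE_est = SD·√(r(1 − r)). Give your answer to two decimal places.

SD = √42.25 ≈ 6.5000
T̂ = r·X + (1 − r)·M = 0.8180·36 + 0.1820·29 = 29.4480 + 5.2780 ≈ 34.7260
SE_est = 6.5000·√(0.8180·0.1820) ≈ 2.5080
99% CI: 34.7260 ± 6.4606 ≈ (28.2654, 41.1866)

[28.27, 41.19]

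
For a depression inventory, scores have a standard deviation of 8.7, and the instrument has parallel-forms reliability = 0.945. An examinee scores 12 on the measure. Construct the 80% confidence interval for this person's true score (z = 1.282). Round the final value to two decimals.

[9.38, 14.62]

SEM = 8.7000 * √(1 − 0.9450) = 8.7000 * √0.0550 ≃ 8.7000 * 0.2345 ≃ 2.0403
Half-width = 1.282*2.0403 ≃ 2.6157
CI = 12 ± 2.6157 → [9.3843, 14.6157]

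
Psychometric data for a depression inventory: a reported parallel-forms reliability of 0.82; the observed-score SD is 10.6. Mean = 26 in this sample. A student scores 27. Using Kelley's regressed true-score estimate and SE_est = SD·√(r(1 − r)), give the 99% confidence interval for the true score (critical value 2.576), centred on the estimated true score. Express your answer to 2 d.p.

[16.33, 37.31]

Estimated true score = 0.820*27 + (1 − 0.820)*26 ≈ 26.820
SE_est = SD * √(r(1 − r)) = 10.600 * √0.148 ≈ 10.600 * 0.384 ≈ 4.072
99% CI: 26.820 ± 10.490 ≈ (16.330, 37.310)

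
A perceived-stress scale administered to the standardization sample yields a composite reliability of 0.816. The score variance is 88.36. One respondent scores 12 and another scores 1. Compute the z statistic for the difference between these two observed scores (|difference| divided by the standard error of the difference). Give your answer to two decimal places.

SD = √88.36 ≃ 9.400
SEM = 9.400×√(1 − 0.816) ≃ 4.032
Standard error of the difference = 4.032·√2 ≃ 5.702
z = |12 − 1| / 5.702 = 11 / 5.702 ≃ 1.929

1.93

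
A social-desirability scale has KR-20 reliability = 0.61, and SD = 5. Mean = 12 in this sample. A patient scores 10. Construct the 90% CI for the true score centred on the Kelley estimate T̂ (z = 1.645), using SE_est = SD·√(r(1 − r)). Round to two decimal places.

Estimated true score = 0.610×10 + (1 − 0.610)×12 ≃ 10.780
SE_est = SD × √(r(1 − r)) = 5.000 × √0.238 ≃ 5.000 × 0.488 ≃ 2.439
CI = 10.780 ± 1.645 × 2.439 → [6.768, 14.792]

[6.77, 14.79]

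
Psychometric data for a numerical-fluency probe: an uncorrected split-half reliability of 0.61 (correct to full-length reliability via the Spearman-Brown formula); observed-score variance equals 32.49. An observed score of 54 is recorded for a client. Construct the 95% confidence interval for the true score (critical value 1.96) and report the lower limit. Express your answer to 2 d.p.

48.50

σ = 32.49^(1/2) = 5.700
Full-length reliability (Spearman-Brown) = 2(0.61)/(1+0.61) ≈ 0.758
The standard error of measurement is 5.700*√(1 − 0.758) ≈ 5.700*0.492 ≈ 2.805.
Half-width = 1.96*2.805 ≈ 5.499
Lower bound: 54 − 5.499 = 48.501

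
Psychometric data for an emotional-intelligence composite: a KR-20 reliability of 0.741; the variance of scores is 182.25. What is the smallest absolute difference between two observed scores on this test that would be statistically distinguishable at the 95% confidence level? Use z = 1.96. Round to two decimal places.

19.04

σ = 182.25^(1/2) = 13.5000
The standard error of measurement is 13.5000×√(1 − 0.7410) ≈ 13.5000×0.5089 ≈ 6.8704.
SE_diff = √2 × SEM ≈ 9.7162
Smallest detectable difference = 1.96×9.7162 ≈ 19.0438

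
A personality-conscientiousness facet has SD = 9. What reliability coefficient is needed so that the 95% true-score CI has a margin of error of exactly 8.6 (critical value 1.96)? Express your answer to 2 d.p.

0.76

SEM needed = half-width / z = 8.6/1.96 ≈ 4.38776
r = 1 − (SEM / SD)² = 1 − (4.38776 / 9)² ≈ 1 − 0.23768 ≈ 0.76232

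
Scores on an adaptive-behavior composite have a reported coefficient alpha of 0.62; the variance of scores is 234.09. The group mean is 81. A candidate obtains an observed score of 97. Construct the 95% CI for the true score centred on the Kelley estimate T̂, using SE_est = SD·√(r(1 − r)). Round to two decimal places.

σ = 234.09^(1/2) = 15.30000
T̂ = 0.62000(97) + 0.38000(81) ≈ 90.92000
SE_est = SD · √(r(1 − r)) = 15.30000 · √0.23560 ≈ 15.30000 · 0.48539 ≈ 7.42641
95% CI: 90.92000 ± 14.55577 ≈ (76.36423, 105.47577)

[76.36, 105.48]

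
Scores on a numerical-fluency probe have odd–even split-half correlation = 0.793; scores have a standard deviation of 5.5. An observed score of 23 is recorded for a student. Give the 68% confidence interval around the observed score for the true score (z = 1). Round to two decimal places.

[21.13, 24.87]

r_full = 2·0.793 / (1 + 0.793) ≃ 0.8846
SEM = 5.5000 × √(1 − 0.8846) = 5.5000 × √0.1154 ≃ 5.5000 × 0.3398 ≃ 1.8688
Half-width = 1×1.8688 ≃ 1.8688
Interval: (21.1312, 24.8688)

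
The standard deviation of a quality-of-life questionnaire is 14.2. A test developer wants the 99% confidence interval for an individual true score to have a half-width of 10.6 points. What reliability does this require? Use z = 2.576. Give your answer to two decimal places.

SEM needed = half-width / z = 10.6/2.576 ≈ 4.11491
r = 1 − (SEM / SD)² = 1 − (4.11491 / 14.2)² ≈ 1 − 0.08397 ≈ 0.91603

0.92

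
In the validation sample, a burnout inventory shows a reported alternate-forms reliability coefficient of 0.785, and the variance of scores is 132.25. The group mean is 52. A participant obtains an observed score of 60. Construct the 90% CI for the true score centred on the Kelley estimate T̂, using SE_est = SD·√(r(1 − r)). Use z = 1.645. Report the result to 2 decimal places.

[50.51, 66.05]

SD = √132.25 = 11.50000
Estimated true score = 0.78500*60 + (1 − 0.78500)*52 ≈ 58.28000
SE_est = 11.50000*√(0.78500*0.21500) ≈ 4.72446
90% CI: 58.28000 ± 7.77173 ≈ (50.50827, 66.05173)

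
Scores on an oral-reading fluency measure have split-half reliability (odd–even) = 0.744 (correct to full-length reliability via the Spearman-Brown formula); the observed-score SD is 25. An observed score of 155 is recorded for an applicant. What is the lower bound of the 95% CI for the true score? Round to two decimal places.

136.23

Spearman-Brown: r = 2(0.744) / (1 + 0.744) = 1.48800 / 1.74400 ≃ 0.85321
SEM = 25.00000 · √(1 − 0.85321) = 25.00000 · √0.14679 ≃ 25.00000 · 0.38313 ≃ 9.57826
1.96 · SEM ≃ 18.77340
Lower bound: 155 − 18.77340 = 136.22660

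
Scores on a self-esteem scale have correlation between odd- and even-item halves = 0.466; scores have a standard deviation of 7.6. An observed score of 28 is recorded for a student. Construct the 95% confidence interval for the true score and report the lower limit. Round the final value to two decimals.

19.01

Full-length reliability (Spearman-Brown) = 2(0.466)/(1+0.466) ≃ 0.6357
The standard error of measurement is 7.6000·√(1 − 0.6357) ≃ 7.6000·0.6035 ≃ 4.5869.
Half-width = 1.96·4.5869 ≃ 8.9903
Lower limit = 28 − 8.9903 ≃ 19.0097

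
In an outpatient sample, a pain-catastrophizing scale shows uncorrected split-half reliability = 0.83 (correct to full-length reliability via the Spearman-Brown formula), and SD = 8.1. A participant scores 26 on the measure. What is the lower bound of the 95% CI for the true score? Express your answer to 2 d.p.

21.16

r_full = 2·0.83 / (1 + 0.83) ≃ 0.9071
SEM = 8.1000×√(1 − 0.9071) ≃ 2.4688
1.96 × SEM ≃ 4.8388
Lower limit = 26 − 4.8388 ≃ 21.1612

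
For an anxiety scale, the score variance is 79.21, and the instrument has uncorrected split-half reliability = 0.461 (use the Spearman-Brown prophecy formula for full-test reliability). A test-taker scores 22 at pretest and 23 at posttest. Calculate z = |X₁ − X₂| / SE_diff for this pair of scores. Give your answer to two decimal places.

0.13

SD = √79.21 ≃ 8.900
r_full = 2·0.461 / (1 + 0.461) ≃ 0.631
The standard error of measurement is 8.900*√(1 − 0.631) ≃ 8.900*0.607 ≃ 5.406.
SE_diff = √2 * SEM ≃ 7.645
z = 1 / 7.645 ≃ 0.131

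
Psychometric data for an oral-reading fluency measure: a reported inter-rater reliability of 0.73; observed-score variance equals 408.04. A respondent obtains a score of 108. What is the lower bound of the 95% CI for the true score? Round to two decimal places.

SD = √408.04 ≃ 20.2000
The standard error of measurement is 20.2000·√(1 − 0.7300) ≃ 20.2000·0.5196 ≃ 10.4962.
1.96 · SEM ≃ 20.5726
Lower bound: 108 − 20.5726 = 87.4274

87.43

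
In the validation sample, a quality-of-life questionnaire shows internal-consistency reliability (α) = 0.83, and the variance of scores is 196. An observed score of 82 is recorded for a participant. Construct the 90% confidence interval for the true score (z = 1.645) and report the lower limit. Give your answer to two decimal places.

σ = 196^(1/2) = 14.00000
The standard error of measurement is 14.00000*√(1 − 0.83000) ≃ 14.00000*0.41231 ≃ 5.77235.
1.645 * SEM ≃ 9.49551
Lower bound: 82 − 9.49551 = 72.50449

72.50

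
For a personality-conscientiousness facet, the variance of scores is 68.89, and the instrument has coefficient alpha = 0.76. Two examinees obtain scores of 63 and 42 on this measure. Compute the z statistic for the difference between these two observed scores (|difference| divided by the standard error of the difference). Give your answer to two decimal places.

SD = √68.89 = 8.30000
SEM = 8.30000*√(1 − 0.76000) ≈ 4.06615
Standard error of the difference = 4.06615·√2 ≈ 5.75041
z = 21 / 5.75041 ≈ 3.65191

3.65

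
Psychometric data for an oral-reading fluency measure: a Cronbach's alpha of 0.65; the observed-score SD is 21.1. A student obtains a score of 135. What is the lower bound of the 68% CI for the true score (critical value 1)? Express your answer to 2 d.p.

122.52

SEM = 21.1000×√(1 − 0.6500) ≈ 12.4829
1 × SEM ≈ 12.4829
Lower limit = 135 − 12.4829 ≈ 122.5171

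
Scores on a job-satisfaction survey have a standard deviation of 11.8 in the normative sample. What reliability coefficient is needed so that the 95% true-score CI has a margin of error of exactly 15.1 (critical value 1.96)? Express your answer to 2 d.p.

SEM needed = half-width / z = 15.1/1.96 ≈ 7.704
Required reliability = 1 − (SEM/SD)² = 1 − 0.426 ≈ 0.574

0.57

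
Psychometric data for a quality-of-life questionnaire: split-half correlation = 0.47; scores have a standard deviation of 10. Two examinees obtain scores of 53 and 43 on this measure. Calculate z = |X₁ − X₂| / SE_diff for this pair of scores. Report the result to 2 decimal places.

1.18

Full-length reliability (Spearman-Brown) = 2(0.47)/(1+0.47) ≈ 0.639
SEM = 10.000 * √(1 − 0.639) = 10.000 * √0.361 ≈ 10.000 * 0.600 ≈ 6.005
SE_diff = SEM * √2 ≈ 6.005 * 1.414 ≈ 8.492
z = |53 − 43| / 8.492 = 10 / 8.492 ≈ 1.178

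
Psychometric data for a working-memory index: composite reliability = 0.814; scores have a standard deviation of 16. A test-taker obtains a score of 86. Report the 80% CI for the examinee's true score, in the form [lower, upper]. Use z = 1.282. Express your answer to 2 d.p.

SEM = 16.0000 * √(1 − 0.8140) = 16.0000 * √0.1860 ≈ 16.0000 * 0.4313 ≈ 6.9004
Margin = 1.282 * 6.9004 ≈ 8.8464
Interval: (77.1536, 94.8464)

[77.15, 94.85]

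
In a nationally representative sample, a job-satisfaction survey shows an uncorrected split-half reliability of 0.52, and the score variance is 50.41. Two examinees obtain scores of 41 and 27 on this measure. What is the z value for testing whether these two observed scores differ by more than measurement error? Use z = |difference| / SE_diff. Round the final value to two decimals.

2.48

SD = √50.41 ≈ 7.1000
r_full = 2·0.52 / (1 + 0.52) ≈ 0.6842
SEM = 7.1000 · √(1 − 0.6842) = 7.1000 · √0.3158 ≈ 7.1000 · 0.5620 ≈ 3.9899
SE_diff = √2 · SEM ≈ 5.6425
z = |41 − 27| / 5.6425 = 14 / 5.6425 ≈ 2.4812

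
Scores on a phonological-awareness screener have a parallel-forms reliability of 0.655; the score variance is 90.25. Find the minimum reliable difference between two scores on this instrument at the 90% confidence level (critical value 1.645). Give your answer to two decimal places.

12.98

SD = √90.25 ≈ 9.50000
SEM = 9.50000 × √(1 − 0.65500) = 9.50000 × √0.34500 ≈ 9.50000 × 0.58737 ≈ 5.57999
Standard error of the difference = 5.57999·√2 ≈ 7.89129
Smallest detectable difference = 1.645×7.89129 ≈ 12.98118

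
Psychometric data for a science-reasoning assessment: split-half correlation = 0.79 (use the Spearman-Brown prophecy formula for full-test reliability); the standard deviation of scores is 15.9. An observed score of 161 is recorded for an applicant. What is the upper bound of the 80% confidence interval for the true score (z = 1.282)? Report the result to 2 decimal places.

Spearman-Brown: r = 2(0.79) / (1 + 0.79) = 1.58000 / 1.79000 ≃ 0.88268
SEM = 15.90000*√(1 − 0.88268) ≃ 5.44603
Half-width = 1.282*5.44603 ≃ 6.98181
Upper bound: 161 + 6.98181 = 167.98181

167.98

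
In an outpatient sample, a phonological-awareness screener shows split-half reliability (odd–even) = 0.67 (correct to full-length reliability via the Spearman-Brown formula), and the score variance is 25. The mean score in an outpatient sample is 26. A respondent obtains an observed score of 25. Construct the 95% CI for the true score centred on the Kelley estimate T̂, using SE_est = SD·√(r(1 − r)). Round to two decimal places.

SD = √25 ≈ 5.000
r_full = 2·0.67 / (1 + 0.67) ≈ 0.802
T̂ = r·X + (1 − r)·M = 0.802*25 + 0.198*26 ≈ 20.060 + 5.138 ≈ 25.198
SE_est = SD * √(r(1 − r)) = 5.000 * √0.159 ≈ 5.000 * 0.398 ≈ 1.991
CI = 25.198 ± 1.96 * 1.991 → [21.295, 29.100]

[21.30, 29.10]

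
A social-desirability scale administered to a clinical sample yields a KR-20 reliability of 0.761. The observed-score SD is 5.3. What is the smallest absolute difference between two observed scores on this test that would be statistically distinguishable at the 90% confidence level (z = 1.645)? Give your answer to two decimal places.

SEM = 5.3000×√(1 − 0.7610) ≈ 2.5910
SE_diff = SEM × √2 ≈ 2.5910 × 1.4142 ≈ 3.6643
Minimum reliable difference = 1.645 × SE_diff ≈ 1.645 × 3.6643 ≈ 6.0278

6.03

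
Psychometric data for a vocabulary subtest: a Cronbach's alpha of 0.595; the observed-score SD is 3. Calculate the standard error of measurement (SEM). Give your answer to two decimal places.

SEM = 3.000 × √(1 − 0.595) = 3.000 × √0.405 ≈ 3.000 × 0.636 ≈ 1.909

1.91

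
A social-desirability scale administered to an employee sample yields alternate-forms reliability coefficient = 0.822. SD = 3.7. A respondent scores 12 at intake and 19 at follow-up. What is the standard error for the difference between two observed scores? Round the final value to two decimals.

2.21

SEM = 3.7000 * √(1 − 0.8220) = 3.7000 * √0.1780 ≃ 3.7000 * 0.4219 ≃ 1.5610
Standard error of the difference = 1.5610·√2 ≃ 2.2076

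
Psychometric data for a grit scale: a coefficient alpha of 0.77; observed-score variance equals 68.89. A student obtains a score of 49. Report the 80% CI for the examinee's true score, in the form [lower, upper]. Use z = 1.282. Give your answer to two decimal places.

[43.90, 54.10]

SD = √68.89 = 8.300
SEM = 8.300×√(1 − 0.770) ≃ 3.981
Half-width = 1.282×3.981 ≃ 5.103
80% CI: 49 ± 5.103 = [43.897, 54.103]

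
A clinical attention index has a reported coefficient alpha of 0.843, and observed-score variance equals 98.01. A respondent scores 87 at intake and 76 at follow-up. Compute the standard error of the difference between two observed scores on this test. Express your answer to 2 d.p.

SD = √98.01 = 9.9000
The standard error of measurement is 9.9000*√(1 − 0.8430) ≈ 9.9000*0.3962 ≈ 3.9227.
Standard error of the difference = 3.9227·√2 ≈ 5.5475

5.55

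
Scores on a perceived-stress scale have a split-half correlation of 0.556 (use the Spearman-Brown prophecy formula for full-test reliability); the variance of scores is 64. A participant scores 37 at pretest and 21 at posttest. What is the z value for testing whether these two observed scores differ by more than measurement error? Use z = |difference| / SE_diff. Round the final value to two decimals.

σ = 64^(1/2) = 8.00000
Spearman-Brown: r = 2(0.556) / (1 + 0.556) = 1.11200 / 1.55600 ≈ 0.71465
The standard error of measurement is 8.00000×√(1 − 0.71465) ≈ 8.00000×0.53418 ≈ 4.27343.
SE_diff = SEM × √2 ≈ 4.27343 × 1.41421 ≈ 6.04354
z = |37 − 21| / 6.04354 = 16 / 6.04354 ≈ 2.64745

2.65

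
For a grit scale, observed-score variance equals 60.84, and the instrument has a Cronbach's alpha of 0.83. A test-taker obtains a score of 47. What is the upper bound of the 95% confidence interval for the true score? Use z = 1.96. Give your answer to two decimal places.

53.30

σ = 60.84^(1/2) = 7.8000
SEM = 7.8000·√(1 − 0.8300) ≃ 3.2160
1.96 · SEM ≃ 6.3034
Upper limit = 47 + 6.3034 ≃ 53.3034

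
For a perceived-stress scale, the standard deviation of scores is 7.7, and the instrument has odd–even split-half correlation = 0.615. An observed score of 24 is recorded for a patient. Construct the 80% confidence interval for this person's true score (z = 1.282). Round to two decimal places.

[19.18, 28.82]

Full-length reliability (Spearman-Brown) = 2(0.615)/(1+0.615) ≈ 0.7616
SEM = 7.7000 * √(1 − 0.7616) = 7.7000 * √0.2384 ≈ 7.7000 * 0.4883 ≈ 3.7595
Half-width = 1.282*3.7595 ≈ 4.8197
Interval: (19.1803, 28.8197)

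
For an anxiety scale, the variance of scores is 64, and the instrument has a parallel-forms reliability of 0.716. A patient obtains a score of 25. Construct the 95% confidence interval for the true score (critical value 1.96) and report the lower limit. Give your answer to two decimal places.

16.64

σ = 64^(1/2) = 8.000
SEM = 8.000·√(1 − 0.716) ≈ 4.263
1.96 · SEM ≈ 8.356
Lower limit = 25 − 8.356 ≈ 16.644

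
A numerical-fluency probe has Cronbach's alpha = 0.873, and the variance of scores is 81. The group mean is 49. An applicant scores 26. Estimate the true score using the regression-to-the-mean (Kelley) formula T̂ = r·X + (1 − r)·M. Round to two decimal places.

28.92

Estimated true score = 0.8730·26 + (1 − 0.8730)·49 ≈ 28.9210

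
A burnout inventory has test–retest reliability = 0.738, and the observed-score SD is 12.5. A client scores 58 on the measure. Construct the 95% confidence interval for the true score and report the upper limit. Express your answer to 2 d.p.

SEM = 12.500·√(1 − 0.738) ≈ 6.398
Half-width = 1.96·6.398 ≈ 12.541
Upper limit = 58 + 12.541 ≈ 70.541

70.54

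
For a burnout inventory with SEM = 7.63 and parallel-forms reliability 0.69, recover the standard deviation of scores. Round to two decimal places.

SD = 7.63 / √(1 − 0.69) ≈ 13.7039

13.70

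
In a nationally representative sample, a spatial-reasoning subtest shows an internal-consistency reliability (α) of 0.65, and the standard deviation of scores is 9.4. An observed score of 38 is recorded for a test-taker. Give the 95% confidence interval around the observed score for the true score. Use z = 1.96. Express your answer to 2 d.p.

[27.10, 48.90]

SEM = 9.400 · √(1 − 0.650) = 9.400 · √0.350 ≈ 9.400 · 0.592 ≈ 5.561
1.96 · SEM ≈ 10.900
Interval: (27.100, 48.900)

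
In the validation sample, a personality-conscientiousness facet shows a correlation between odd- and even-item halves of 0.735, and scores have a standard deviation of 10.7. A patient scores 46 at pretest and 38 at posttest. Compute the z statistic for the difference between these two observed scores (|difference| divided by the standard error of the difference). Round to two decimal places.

1.35

Full-length reliability (Spearman-Brown) = 2(0.735)/(1+0.735) ≈ 0.8473
The standard error of measurement is 10.7000×√(1 − 0.8473) ≈ 10.7000×0.3908 ≈ 4.1817.
SE_diff = √2 × SEM ≈ 5.9139
z = 8 / 5.9139 ≈ 1.3528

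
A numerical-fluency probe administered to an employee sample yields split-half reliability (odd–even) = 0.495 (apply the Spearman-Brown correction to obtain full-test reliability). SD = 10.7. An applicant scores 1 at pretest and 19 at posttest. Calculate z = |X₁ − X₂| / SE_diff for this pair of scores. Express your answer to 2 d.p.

2.05

Full-length reliability (Spearman-Brown) = 2(0.495)/(1+0.495) ≈ 0.66221
SEM = 10.70000 · √(1 − 0.66221) = 10.70000 · √0.33779 ≈ 10.70000 · 0.58120 ≈ 6.21883
SE_diff = √2 · SEM ≈ 8.79476
z = 18 / 8.79476 ≈ 2.04667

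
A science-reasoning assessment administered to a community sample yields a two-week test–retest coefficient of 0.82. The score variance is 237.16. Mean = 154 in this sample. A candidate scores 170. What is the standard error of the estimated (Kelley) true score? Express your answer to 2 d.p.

σ = 237.16^(1/2) = 15.4000
SE_est = SD · √(r(1 − r)) = 15.4000 · √0.1476 ≈ 15.4000 · 0.3842 ≈ 5.9165

5.92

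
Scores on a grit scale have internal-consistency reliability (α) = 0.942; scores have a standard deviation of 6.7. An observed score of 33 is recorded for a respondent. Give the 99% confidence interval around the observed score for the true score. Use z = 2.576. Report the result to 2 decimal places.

The standard error of measurement is 6.70000×√(1 − 0.94200) ≈ 6.70000×0.24083 ≈ 1.61357.
2.576 × SEM ≈ 4.15657
CI = 33 ± 4.15657 → [28.84343, 37.15657]

[28.84, 37.16]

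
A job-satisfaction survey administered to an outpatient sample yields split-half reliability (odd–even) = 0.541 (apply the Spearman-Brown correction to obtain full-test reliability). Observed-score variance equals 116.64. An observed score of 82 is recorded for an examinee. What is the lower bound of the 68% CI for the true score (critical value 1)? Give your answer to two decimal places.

SD = √116.64 = 10.8000
Full-length reliability (Spearman-Brown) = 2(0.541)/(1+0.541) ≃ 0.7021
SEM = 10.8000 · √(1 − 0.7021) = 10.8000 · √0.2979 ≃ 10.8000 · 0.5458 ≃ 5.8943
Margin = 1 · 5.8943 ≃ 5.8943
Lower bound: 82 − 5.8943 = 76.1057

76.11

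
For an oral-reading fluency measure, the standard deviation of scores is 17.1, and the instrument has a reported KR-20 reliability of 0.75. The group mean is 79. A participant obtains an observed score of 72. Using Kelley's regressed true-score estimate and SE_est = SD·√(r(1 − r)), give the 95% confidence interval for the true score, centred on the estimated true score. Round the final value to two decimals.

Estimated true score = 0.7500×72 + (1 − 0.7500)×79 ≈ 73.7500
SE_est = SD × √(r(1 − r)) = 17.1000 × √0.1875 ≈ 17.1000 × 0.4330 ≈ 7.4045
95% CI: 73.7500 ± 14.5129 ≈ (59.2371, 88.2629)

[59.24, 88.26]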